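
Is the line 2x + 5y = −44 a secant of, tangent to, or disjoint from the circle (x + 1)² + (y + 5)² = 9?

d² = (2·(−1) + 5·(−5) − (−44))²/29 = 289/29; r² = 9.
Since d² > r², the line lies outside the circle.

disjoint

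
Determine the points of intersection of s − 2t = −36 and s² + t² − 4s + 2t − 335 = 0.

(−10, 13) and (−2, 17)

From the line, t = (36 + s)/2. Substituting:
5s² + 60s + 100 = 0  ⟹  s² + 12s + 20 = 0
s = −2 or s = −10, giving (−2, 17) and (−10, 13).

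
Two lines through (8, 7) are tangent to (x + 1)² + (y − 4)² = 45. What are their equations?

2x − y = 9 and x + 2y = 22

Let a tangent through (8, 7) have slope m. Its distance from (−1, 4) must equal 3√5:
(−9m − (−3))² = 45(m² + 1)
2m² − 3m − 2 = 0, so m = 2 or m = −1/2.
Through (8, 7) these give 2x − y = 9 and x + 2y = 22.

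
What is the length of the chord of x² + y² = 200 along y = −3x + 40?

Substitute y = −3x + 40:
10x² − 240x + 1400 = 0  ⟹  x² − 24x + 140 = 0
x = 14 or x = 10, giving (14, −2) and (10, 10).
Chord length = distance between (14, −2) and (10, 10) = √160 = 4√10.

4√10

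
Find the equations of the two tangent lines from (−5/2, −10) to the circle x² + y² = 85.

Write the tangent as mx − y + (−10 − m·(−5/2)) = 0 and set its distance from the centre to √85:
[m·(5/2) − (10)]² = 85(m² + 1)
63m² + 40m − 12 = 0, so m = −6/7 or m = 2/9.
With m = −6/7: 6x + 7y = −85. With m = 2/9: 2x − 9y = 85.

6x + 7y = −85 and 2x − 9y = 85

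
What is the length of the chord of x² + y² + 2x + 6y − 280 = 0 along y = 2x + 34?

6√5

The distance from (−1, −3) to the line is 35/√5, and r² = 290.
Chord = 2√(r² − d²) = 2·√(45) = 6√5.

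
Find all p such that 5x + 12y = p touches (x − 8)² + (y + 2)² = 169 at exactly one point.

p = −153 or p = 185

Tangency holds when the distance from the centre (8, −2) to the line equals the radius 13:
|5·8 + 12·(−2) − p| / √169 = 13
|p − (16)| = 13·13, so p = 185 or p = −153.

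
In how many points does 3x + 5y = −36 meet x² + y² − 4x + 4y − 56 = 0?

d² = (3·2 + 5·(−2) − (−36))²/34 = 512/17; r² = 64.
Since d² < r², the line cuts the circle twice.

2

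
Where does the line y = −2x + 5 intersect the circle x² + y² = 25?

Express y = −2x + 5 and substitute into the circle:
5x² − 20x = 0  ⟹  x² − 4x = 0
x = 4 or x = 0, giving (4, −3) and (0, 5).

(0, 5) and (4, −3)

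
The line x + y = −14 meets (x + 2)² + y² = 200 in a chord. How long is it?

16√2

The distance from (−2, 0) to the line is 12/√2, and r² = 200.
Chord = 2√(r² − d²) = 2·√(128) = 16√2.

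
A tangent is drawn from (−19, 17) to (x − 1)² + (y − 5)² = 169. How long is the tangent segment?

5√15

The centre is (1, 5) and r = 13. The square of the distance from P to the centre is 400 + 144 = 544.
The tangent meets the radius at right angles, so tangent² = |PO|² − r² = 544 − 169 = 375.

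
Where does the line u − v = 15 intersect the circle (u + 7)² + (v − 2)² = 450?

(−4, −19) and (14, −1)

Substitute v = u − 15:
2u² − 20u − 112 = 0  ⟹  u² − 10u − 56 = 0
u = 14 or u = −4, giving (14, −1) and (−4, −19).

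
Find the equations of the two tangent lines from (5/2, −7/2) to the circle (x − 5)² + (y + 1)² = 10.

3x + y = 4 and x + 3y = −8

Write the tangent as mx − y + (−7/2 − m·(5/2)) = 0 and set its distance from the centre to √10:
[m·(5/2) − (5/2)]² = 10(m² + 1)
3m² + 10m + 3 = 0, so m = −3 or m = −1/3.
With m = −3: 3x + y = 4. With m = −1/3: x + 3y = −8.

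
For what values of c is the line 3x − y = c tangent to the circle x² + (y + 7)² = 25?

Tangency holds when the distance from the centre (0, −7) to the line equals the radius 5:
|3·0 − 1·(−7) − c| / √10 = 5
|c − (7)| = 5√10.

c = 7 ± 5√10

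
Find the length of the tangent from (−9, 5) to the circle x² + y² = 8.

The centre is (0, 0) and r = 2√2. The square of the distance from P to the centre is 81 + 25 = 106.
Power of the point: PT² = |PO|² − r² = 98, so PT = 7√2.

7√2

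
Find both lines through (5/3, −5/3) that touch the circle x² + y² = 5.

x − 2y = 5 and 2x − y = 5

Write the tangent as mx − y + (−5/3 − m·(5/3)) = 0 and set its distance from the centre to √5:
(−5/3m − (5/3))² = 5(m² + 1)
2m² − 5m + 2 = 0, so m = 1/2 or m = 2.
With m = 1/2: x − 2y = 5. With m = 2: 2x − y = 5.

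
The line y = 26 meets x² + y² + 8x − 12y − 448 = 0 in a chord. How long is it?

The distance from (−4, 6) to the line is 20, and r² = 500.
Half the chord is √(r² − d²) = √(100), so the full chord is 20.

20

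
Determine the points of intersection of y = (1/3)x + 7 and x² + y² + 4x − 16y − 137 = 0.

Substitute y = (21 + x)/3:
10x² + 30x − 1800 = 0  ⟹  x² + 3x − 180 = 0
x = 12 or x = −15, giving (12, 11) and (−15, 2).

(−15, 2) and (12, 11)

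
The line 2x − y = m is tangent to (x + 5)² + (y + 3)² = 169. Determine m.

Tangency holds when the distance from the centre (−5, −3) to the line equals the radius 13:
|2·(−5) − 1·(−3) − m| / √5 = 13
|m − (−7)| = 13√5.

m = −7 ± 13√5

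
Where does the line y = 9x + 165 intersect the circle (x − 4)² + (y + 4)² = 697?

Express y = 9x + 165 and substitute into the circle:
82x² + 3034x + 27880 = 0  ⟹  x² + 37x + 340 = 0
x = −17 or x = −20, giving (−17, 12) and (−20, −15).

(−20, −15) and (−17, 12)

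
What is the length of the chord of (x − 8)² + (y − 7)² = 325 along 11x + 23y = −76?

5√26

Centre (8, 7), r² = 325. Perpendicular distance d from centre to line = |325| / √650 = 325/√650.
Chord = 2√(r² − d²) = 2·√(325/2) = 5√26.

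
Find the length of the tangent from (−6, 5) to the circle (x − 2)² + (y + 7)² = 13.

√195

The centre is (2, −7) and r = √13. The square of the distance from P to the centre is 64 + 144 = 208.
The tangent meets the radius at right angles, so tangent² = |PO|² − r² = 208 − 13 = 195.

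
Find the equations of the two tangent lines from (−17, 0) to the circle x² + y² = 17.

x − 4y = −17 and x + 4y = −17

Let a tangent through (−17, 0) have slope m. Its distance from (0, 0) must equal √17:
[m·(17) − (0)]² = 17(m² + 1)
16m² − 1 = 0, so m = 1/4 or m = −1/4.
Through (−17, 0) these give x − 4y = −17 and x + 4y = −17.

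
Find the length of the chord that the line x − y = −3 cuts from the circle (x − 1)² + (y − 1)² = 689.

37√2

Centre (1, 1), r² = 689. Perpendicular distance d from centre to line = |3| / √2 = 3/√2.
Half the chord is √(r² − d²) = √(1369/2), so the full chord is 37√2.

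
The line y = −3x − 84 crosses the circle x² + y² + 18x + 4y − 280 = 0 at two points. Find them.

(−28, 0) and (−23, −15)

Substitute y = −3x − 84:
10x² + 510x + 6440 = 0  ⟹  x² + 51x + 644 = 0
x = −23 or x = −28, giving (−23, −15) and (−28, 0).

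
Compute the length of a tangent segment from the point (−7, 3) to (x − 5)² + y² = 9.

12

The centre is (5, 0) and r = 3. The square of the distance from P to the centre is 144 + 9 = 153.
Power of the point: PT² = |PO|² − r² = 144, so PT = 12.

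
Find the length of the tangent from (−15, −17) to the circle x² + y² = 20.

√494

Centre (0, 0), r² = 20. |PO|² = (−15)² + (−17)² = 514.
By the tangent–radius right angle, tangent length = √(|PO|² − r²) = √494.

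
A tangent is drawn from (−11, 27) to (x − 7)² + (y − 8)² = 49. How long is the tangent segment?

2√159

Centre (7, 8), r² = 49. |PO|² = (−18)² + (19)² = 685.
By the tangent–radius right angle, tangent length = √(|PO|² − r²) = √636 = 2√159.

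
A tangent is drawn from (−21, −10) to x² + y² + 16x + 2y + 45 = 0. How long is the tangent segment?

The centre is (−8, −1) and r = 2√5. The square of the distance from P to the centre is 169 + 81 = 250.
Power of the point: PT² = |PO|² − r² = 230, so PT = √230.

√230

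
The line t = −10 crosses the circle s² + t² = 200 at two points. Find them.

Express t = −10 and substitute into the circle:
s² − 100 = 0
s = 10 or s = −10, giving (10, −10) and (−10, −10).

(−10, −10) and (10, −10)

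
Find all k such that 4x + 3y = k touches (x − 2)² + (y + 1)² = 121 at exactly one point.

k = −50 or k = 60

Tangency holds when the distance from the centre (2, −1) to the line equals the radius 11:
|4·2 + 3·(−1) − k| / √25 = 11
|k − (5)| = 11·5, so k = 60 or k = −50.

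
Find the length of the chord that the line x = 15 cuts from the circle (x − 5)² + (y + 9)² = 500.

The line gives x = 15. Substituting into the circle:
y² + 18y − 319 = 0
y = 11 or y = −29, giving (15, 11) and (15, −29).
Chord length = distance between (15, 11) and (15, −29) = √1600 = 40.

40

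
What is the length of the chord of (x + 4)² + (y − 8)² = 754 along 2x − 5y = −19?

The distance from (−4, 8) to the line is 29/√29, and r² = 754.
Half the chord is √(r² − d²) = √(725), so the full chord is 10√29.

10√29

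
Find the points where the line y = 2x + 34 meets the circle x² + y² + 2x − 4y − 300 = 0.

(−18, −2) and (−8, 18)

From the line, y = 2x + 34. Substituting:
5x² + 130x + 720 = 0  ⟹  x² + 26x + 144 = 0
x = −8 or x = −18, giving (−8, 18) and (−18, −2).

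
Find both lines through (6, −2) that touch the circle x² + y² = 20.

Let a tangent through (6, −2) have slope m. Its distance from (0, 0) must equal 2√5:
[m·(−6) − (2)]² = 20(m² + 1)
2m² + 3m − 2 = 0, so m = −2 or m = 1/2.
With m = −2: 2x + y = 10. With m = 1/2: x − 2y = 10.

2x + y = 10 and x − 2y = 10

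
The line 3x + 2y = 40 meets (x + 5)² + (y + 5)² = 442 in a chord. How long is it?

6√13

The distance from (−5, −5) to the line is 65/√13, and r² = 442.
Chord = 2√(r² − d²) = 2·√(117) = 6√13.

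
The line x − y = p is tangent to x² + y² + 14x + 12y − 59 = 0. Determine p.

The line touches the circle iff its distance from (−7, −6) is 12:
|1·(−7) − 1·(−6) − p| / √2 = 12
|p − (−1)| = 12√2.

p = −1 ± 12√2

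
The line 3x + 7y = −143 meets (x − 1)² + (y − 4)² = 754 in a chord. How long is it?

4√58

Centre (1, 4), r² = 754. Perpendicular distance d from centre to line = |174| / √58 = 174/√58.
Half the chord is √(r² − d²) = √(232), so the full chord is 4√58.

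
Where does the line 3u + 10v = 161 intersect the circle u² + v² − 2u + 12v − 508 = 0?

Substitute v = (161 − 3u)/10:
109u² − 1526u − 5559 = 0  ⟹  u² − 14u − 51 = 0
u = 17 or u = −3, giving (17, 11) and (−3, 17).

(−3, 17) and (17, 11)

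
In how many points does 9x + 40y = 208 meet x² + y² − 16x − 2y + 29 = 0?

2

Centre (8, 1), r² = 36. Distance² from centre to line = (−96)²/1681 = 9216/1681.
Since d² < r², the line cuts the circle twice.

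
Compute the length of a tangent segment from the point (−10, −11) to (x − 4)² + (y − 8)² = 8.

Centre (4, 8), r² = 8. |PO|² = (−14)² + (−19)² = 557.
Power of the point: PT² = |PO|² − r² = 549, so PT = 3√61.

3√61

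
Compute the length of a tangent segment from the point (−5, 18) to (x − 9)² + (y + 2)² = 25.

√571

The centre is (9, −2) and r = 5. The square of the distance from P to the centre is 196 + 400 = 596.
Power of the point: PT² = |PO|² − r² = 571, so PT = √571.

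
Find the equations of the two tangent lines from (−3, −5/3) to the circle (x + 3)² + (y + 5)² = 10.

Write the tangent as mx − y + (−5/3 − m·(−3)) = 0 and set its distance from the centre to √10:
(0m − (−10/3))² = 10(m² + 1)
9m² − 1 = 0, so m = −1/3 or m = 1/3.
Through (−3, −5/3) these give x + 3y = −8 and x − 3y = 2.

x + 3y = −8 and x − 3y = 2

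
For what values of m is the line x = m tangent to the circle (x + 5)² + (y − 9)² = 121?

m = −16 or m = 6

Tangency holds when the distance from the centre (−5, 9) to the line equals the radius 11:
|1·(−5) + 0·9 − m| / √1 = 11
|m − (−5)| = 11, so m = 6 or m = −16.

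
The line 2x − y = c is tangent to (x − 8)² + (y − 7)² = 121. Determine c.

c = 9 ± 11√5

For a tangent, require d(centre, line) = r = 11.
|2·8 − 1·7 − c| / √5 = 11
|c − (9)| = 11√5.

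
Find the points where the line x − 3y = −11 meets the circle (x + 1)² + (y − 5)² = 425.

Substitute y = (11 + x)/3:
10x² + 10x − 3800 = 0  ⟹  x² + x − 380 = 0
x = 19 or x = −20, giving (19, 10) and (−20, −3).

(−20, −3) and (19, 10)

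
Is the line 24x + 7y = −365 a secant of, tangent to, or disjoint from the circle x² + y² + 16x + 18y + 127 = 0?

Centre (−8, −9), r² = 18. Distance² from centre to line = (110)²/625 = 484/25.
Since d² > r², the line lies outside the circle.

disjoint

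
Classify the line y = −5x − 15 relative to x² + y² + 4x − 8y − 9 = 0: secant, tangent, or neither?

Substituting the line into the circle gives 26x² + 194x + 336 = 0.
Discriminant = (194)² − 4·26·(336) = 2692 > 0.
Two real roots: the line is a secant.

secant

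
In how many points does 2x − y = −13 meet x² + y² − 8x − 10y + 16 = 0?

Centre (4, 5), r² = 25. Distance² from centre to line = (16)²/5 = 256/5.
Since d² > r², the line lies outside the circle.

0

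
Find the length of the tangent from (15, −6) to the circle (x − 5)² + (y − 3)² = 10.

3√19

Centre (5, 3), r² = 10. |PO|² = (10)² + (−9)² = 181.
The tangent meets the radius at right angles, so tangent² = |PO|² − r² = 181 − 10 = 171.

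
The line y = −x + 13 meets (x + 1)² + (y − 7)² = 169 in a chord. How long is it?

17√2

The distance from (−1, 7) to the line is 7/√2, and r² = 169.
Chord = 2√(r² − d²) = 2·√(289/2) = 17√2.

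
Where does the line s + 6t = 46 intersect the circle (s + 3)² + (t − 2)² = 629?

From the line, t = (46 − s)/6. Substituting:
37s² + 148s − 21164 = 0  ⟹  s² + 4s − 572 = 0
s = 22 or s = −26, giving (22, 4) and (−26, 12).

(−26, 12) and (22, 4)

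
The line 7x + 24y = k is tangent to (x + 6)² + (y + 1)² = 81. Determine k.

For a tangent, require d(centre, line) = r = 9.
|7·(−6) + 24·(−1) − k| / √625 = 9
|k − (−66)| = 9·25, so k = 159 or k = −291.

k = −291 or k = 159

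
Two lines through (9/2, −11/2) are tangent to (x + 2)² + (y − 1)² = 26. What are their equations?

A line y − (−11/2) = m(x − (9/2)) is tangent when its distance from (−2, 1) is √26:
[m·(−13/2) − (13/2)]² = 26(m² + 1)
5m² + 26m + 5 = 0, so m = −5 or m = −1/5.
Through (9/2, −11/2) these give 5x + y = 17 and x + 5y = −23.

5x + y = 17 and x + 5y = −23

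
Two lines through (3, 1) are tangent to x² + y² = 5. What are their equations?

Write the tangent as mx − y + (1 − m·(3)) = 0 and set its distance from the centre to √5:
(−3m − (−1))² = 5(m² + 1)
2m² − 3m − 2 = 0, so m = −1/2 or m = 2.
Through (3, 1) these give x + 2y = 5 and 2x − y = 5.

x + 2y = 5 and 2x − y = 5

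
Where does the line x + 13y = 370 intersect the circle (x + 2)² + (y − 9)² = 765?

(−20, 30) and (19, 27)

Substitute y = (370 − x)/13:
170x² + 170x − 64600 = 0  ⟹  x² + x − 380 = 0
x = 19 or x = −20, giving (19, 27) and (−20, 30).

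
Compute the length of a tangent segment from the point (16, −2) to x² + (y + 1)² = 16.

√241

With centre O = (0, −1), |OP|² = 257 and r² = 16.
By the tangent–radius right angle, tangent length = √(|PO|² − r²) = √241.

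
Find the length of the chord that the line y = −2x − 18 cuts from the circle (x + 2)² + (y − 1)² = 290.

From the line, y = −2x − 18. Substituting:
5x² + 80x + 75 = 0  ⟹  x² + 16x + 15 = 0
x = −1 or x = −15, giving (−1, −16) and (−15, 12).
Chord length = distance between (−1, −16) and (−15, 12) = √980 = 14√5.

14√5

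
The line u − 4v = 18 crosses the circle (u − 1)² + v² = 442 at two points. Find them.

(−18, −9) and (22, 1)

From the line, v = (−18 + u)/4. Substituting:
17u² − 68u − 6732 = 0  ⟹  u² − 4u − 396 = 0
u = 22 or u = −18, giving (22, 1) and (−18, −9).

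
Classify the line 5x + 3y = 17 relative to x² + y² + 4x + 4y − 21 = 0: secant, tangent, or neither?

neither

Substituting the line into the circle gives 34x² − 194x + 304 = 0.
Δ = 37636 − 41344 = −3708.
No real roots: the line does not meet the circle.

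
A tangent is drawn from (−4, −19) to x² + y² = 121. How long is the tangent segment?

Centre (0, 0), r² = 121. |PO|² = (−4)² + (−19)² = 377.
By the tangent–radius right angle, tangent length = √(|PO|² − r²) = √256 = 16.

16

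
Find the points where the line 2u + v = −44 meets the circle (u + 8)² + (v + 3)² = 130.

From the line, v = −2u − 44. Substituting:
5u² + 180u + 1615 = 0  ⟹  u² + 36u + 323 = 0
u = −17 or u = −19, giving (−17, −10) and (−19, −6).

(−19, −6) and (−17, −10)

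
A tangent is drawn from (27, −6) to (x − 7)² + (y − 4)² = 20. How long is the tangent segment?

With centre O = (7, 4), |OP|² = 500 and r² = 20.
The tangent meets the radius at right angles, so tangent² = |PO|² − r² = 500 − 20 = 480.

4√30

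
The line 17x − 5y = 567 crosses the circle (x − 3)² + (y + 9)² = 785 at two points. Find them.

(26, −25) and (31, −8)

Express y = (−567 + 17x)/5 and substitute into the circle:
314x² − 17898x + 253084 = 0  ⟹  x² − 57x + 806 = 0
x = 31 or x = 26, giving (31, −8) and (26, −25).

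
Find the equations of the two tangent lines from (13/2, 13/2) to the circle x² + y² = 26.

Let a tangent through (13/2, 13/2) have slope m. Its distance from (0, 0) must equal √26:
[m·(−13/2) − (−13/2)]² = 26(m² + 1)
5m² − 26m + 5 = 0, so m = 5 or m = 1/5.
With m = 5: 5x − y = 26. With m = 1/5: x − 5y = −26.

5x − y = 26 and x − 5y = −26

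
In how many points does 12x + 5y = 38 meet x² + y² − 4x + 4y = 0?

2

Substituting the line into the circle gives 169x² − 1252x + 2204 = 0.
Discriminant = (−1252)² − 4·169·(2204) = 77600 > 0.
Two real roots: the line is a secant.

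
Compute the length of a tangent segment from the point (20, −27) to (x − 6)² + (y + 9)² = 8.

16√2

The centre is (6, −9) and r = 2√2. The square of the distance from P to the centre is 196 + 324 = 520.
The tangent meets the radius at right angles, so tangent² = |PO|² − r² = 520 − 8 = 512.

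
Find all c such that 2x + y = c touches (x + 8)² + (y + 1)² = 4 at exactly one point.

Tangency holds when the distance from the centre (−8, −1) to the line equals the radius 2:
|2·(−8) + 1·(−1) − c| / √5 = 2
|c − (−17)| = 2√5.

c = −17 ± 2√5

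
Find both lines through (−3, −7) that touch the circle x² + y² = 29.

Let a tangent through (−3, −7) have slope m. Its distance from (0, 0) must equal √29:
(3m − (7))² = 29(m² + 1)
10m² + 21m − 10 = 0, so m = 2/5 or m = −5/2.
With m = 2/5: 2x − 5y = 29. With m = −5/2: 5x + 2y = −29.

2x − 5y = 29 and 5x + 2y = −29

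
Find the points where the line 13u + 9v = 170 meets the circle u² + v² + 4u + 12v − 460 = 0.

Express v = (170 − 13u)/9 and substitute into the circle:
250u² − 5500u + 10000 = 0  ⟹  u² − 22u + 40 = 0
u = 20 or u = 2, giving (20, −10) and (2, 16).

(2, 16) and (20, −10)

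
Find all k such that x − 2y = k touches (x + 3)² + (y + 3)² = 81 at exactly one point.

The line touches the circle iff its distance from (−3, −3) is 9:
|1·(−3) − 2·(−3) − k| / √5 = 9
|k − (3)| = 9√5.

k = 3 ± 9√5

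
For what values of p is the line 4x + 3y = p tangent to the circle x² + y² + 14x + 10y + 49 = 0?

The line touches the circle iff its distance from (−7, −5) is 5:
|4·(−7) + 3·(−5) − p| / √25 = 5
|p − (−43)| = 5·5, so p = −18 or p = −68.

p = −68 or p = −18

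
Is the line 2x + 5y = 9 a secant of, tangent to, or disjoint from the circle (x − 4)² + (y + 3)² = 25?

Centre (4, −3), r² = 25. Distance² from centre to line = (−16)²/29 = 256/29.
Since d² < r², the line cuts the circle twice.

secant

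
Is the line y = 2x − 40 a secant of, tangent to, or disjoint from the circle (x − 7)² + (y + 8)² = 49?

d² = (2·7 − 1·(−8) − (40))²/5 = 324/5; r² = 49.
Since d² > r², the line lies outside the circle.

disjoint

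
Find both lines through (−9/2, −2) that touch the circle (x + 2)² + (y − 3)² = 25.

Let a tangent through (−9/2, −2) have slope m. Its distance from (−2, 3) must equal 5:
[m·(5/2) − (5)]² = 25(m² + 1)
3m² + 4m = 0, so m = 0 or m = −4/3.
With m = 0: y = −2. With m = −4/3: 4x + 3y = −24.

y = −2 and 4x + 3y = −24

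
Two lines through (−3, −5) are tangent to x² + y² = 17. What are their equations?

4x + y = −17 and x − 4y = 17

A line y − (−5) = m(x − (−3)) is tangent when its distance from (0, 0) is √17:
(3m − (5))² = 17(m² + 1)
4m² + 15m − 4 = 0, so m = −4 or m = 1/4.
Through (−3, −5) these give 4x + y = −17 and x − 4y = 17.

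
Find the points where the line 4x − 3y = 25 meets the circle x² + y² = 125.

(−2, −11) and (10, 5)

Express y = (−25 + 4x)/3 and substitute into the circle:
25x² − 200x − 500 = 0  ⟹  x² − 8x − 20 = 0
x = 10 or x = −2, giving (10, 5) and (−2, −11).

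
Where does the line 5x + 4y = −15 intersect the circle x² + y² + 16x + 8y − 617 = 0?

Substitute y = (−15 − 5x)/4:
41x² + 246x − 10127 = 0  ⟹  x² + 6x − 247 = 0
x = 13 or x = −19, giving (13, −20) and (−19, 20).

(−19, 20) and (13, −20)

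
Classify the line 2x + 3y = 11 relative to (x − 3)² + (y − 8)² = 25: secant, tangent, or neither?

d² = (2·3 + 3·8 − (11))²/13 = 361/13; r² = 25.
Since d² > r², the line lies outside the circle.

neither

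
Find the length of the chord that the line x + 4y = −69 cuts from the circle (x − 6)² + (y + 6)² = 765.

12√17

Centre (6, −6), r² = 765. Perpendicular distance d from centre to line = |51| / √17 = 51/√17.
Chord = 2√(r² − d²) = 2·√(612) = 12√17.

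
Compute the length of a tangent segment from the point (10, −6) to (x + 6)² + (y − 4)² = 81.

With centre O = (−6, 4), |OP|² = 356 and r² = 81.
Power of the point: PT² = |PO|² − r² = 275, so PT = 5√11.

5√11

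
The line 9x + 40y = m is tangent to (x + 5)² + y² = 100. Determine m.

m = −455 or m = 365

For a tangent, require d(centre, line) = r = 10.
|9·(−5) + 40·0 − m| / √1681 = 10
|m − (−45)| = 10·41, so m = 365 or m = −455.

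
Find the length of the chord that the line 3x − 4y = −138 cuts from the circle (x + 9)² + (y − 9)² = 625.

Substitute y = (138 + 3x)/4:
25x² + 900x + 1700 = 0  ⟹  x² + 36x + 68 = 0
x = −2 or x = −34, giving (−2, 33) and (−34, 9).
Chord length = distance between (−2, 33) and (−34, 9) = √1600 = 40.

40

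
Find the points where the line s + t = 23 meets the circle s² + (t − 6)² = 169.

Substitute t = −s + 23:
2s² − 34s + 120 = 0  ⟹  s² − 17s + 60 = 0
s = 12 or s = 5, giving (12, 11) and (5, 18).

(5, 18) and (12, 11)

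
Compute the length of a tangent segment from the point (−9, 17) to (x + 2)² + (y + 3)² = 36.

The centre is (−2, −3) and r = 6. The square of the distance from P to the centre is 49 + 400 = 449.
By the tangent–radius right angle, tangent length = √(|PO|² − r²) = √413.

√413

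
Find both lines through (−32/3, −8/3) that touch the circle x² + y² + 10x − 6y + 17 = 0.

x − 4y = 0 and 4x − y = −40

Write the tangent as mx − y + (−8/3 − m·(−32/3)) = 0 and set its distance from the centre to √17:
(17/3m − (17/3))² = 17(m² + 1)
4m² − 17m + 4 = 0, so m = 1/4 or m = 4.
Through (−32/3, −8/3) these give x − 4y = 0 and 4x − y = −40.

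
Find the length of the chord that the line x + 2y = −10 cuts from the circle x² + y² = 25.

From the line, y = (−10 − x)/2. Substituting:
5x² + 20x = 0  ⟹  x² + 4x = 0
x = 0 or x = −4, giving (0, −5) and (−4, −3).
|(0, −5) − (−4, −3)| = √((4)² + (−2)²) = 2√5.

2√5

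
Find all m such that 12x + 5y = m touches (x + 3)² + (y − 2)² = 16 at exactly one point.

Tangency holds when the distance from the centre (−3, 2) to the line equals the radius 4:
|12·(−3) + 5·2 − m| / √169 = 4
|m − (−26)| = 4·13, so m = 26 or m = −78.

m = −78 or m = 26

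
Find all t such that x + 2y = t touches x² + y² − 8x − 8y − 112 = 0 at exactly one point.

The line touches the circle iff its distance from (4, 4) is 12:
|1·4 + 2·4 − t| / √5 = 12
|t − (12)| = 12√5.

t = 12 ± 12√5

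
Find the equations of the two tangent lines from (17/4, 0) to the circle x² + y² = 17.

4x + y = 17 and 4x − y = 17

A line y − (0) = m(x − (17/4)) is tangent when its distance from (0, 0) is √17:
[m·(−17/4) − (0)]² = 17(m² + 1)
m² − 16 = 0, so m = −4 or m = 4.
Through (17/4, 0) these give 4x + y = 17 and 4x − y = 17.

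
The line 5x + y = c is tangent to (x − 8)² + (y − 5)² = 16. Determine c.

c = 45 ± 4√26

Tangency holds when the distance from the centre (8, 5) to the line equals the radius 4:
|5·8 + 1·5 − c| / √26 = 4
|c − (45)| = 4√26.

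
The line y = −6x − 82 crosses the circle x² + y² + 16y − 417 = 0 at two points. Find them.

(−15, 8) and (−9, −28)

Express y = −6x − 82 and substitute into the circle:
37x² + 888x + 4995 = 0  ⟹  x² + 24x + 135 = 0
x = −9 or x = −15, giving (−9, −28) and (−15, 8).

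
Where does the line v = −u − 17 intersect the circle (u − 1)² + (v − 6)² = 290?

Substitute v = −u − 17:
2u² + 44u + 240 = 0  ⟹  u² + 22u + 120 = 0
u = −10 or u = −12, giving (−10, −7) and (−12, −5).

(−12, −5) and (−10, −7)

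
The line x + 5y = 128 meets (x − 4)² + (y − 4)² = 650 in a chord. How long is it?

6√26

Express y = (128 − x)/5 and substitute into the circle:
26x² − 416x − 4186 = 0  ⟹  x² − 16x − 161 = 0
x = 23 or x = −7, giving (23, 21) and (−7, 27).
Chord length = distance between (23, 21) and (−7, 27) = √936 = 6√26.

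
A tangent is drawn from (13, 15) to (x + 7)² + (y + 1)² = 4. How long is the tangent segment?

With centre O = (−7, −1), |OP|² = 656 and r² = 4.
The tangent meets the radius at right angles, so tangent² = |PO|² − r² = 656 − 4 = 652.

2√163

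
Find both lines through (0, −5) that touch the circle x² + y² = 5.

Let a tangent through (0, −5) have slope m. Its distance from (0, 0) must equal √5:
[m·(0) − (5)]² = 5(m² + 1)
m² − 4 = 0, so m = −2 or m = 2.
Through (0, −5) these give 2x + y = −5 and 2x − y = 5.

2x + y = −5 and 2x − y = 5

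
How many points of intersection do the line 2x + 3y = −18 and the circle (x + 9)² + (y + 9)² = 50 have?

d² = (2·(−9) + 3·(−9) − (−18))²/13 = 729/13; r² = 50.
Since d² > r², the line lies outside the circle.

0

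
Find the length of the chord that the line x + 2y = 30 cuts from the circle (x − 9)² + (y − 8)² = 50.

From the line, y = (30 − x)/2. Substituting:
5x² − 100x + 320 = 0  ⟹  x² − 20x + 64 = 0
x = 16 or x = 4, giving (16, 7) and (4, 13).
Chord length = distance between (16, 7) and (4, 13) = √180 = 6√5.

6√5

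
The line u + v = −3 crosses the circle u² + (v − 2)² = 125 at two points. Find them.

Substitute v = −u − 3:
2u² + 10u − 100 = 0  ⟹  u² + 5u − 50 = 0
u = 5 or u = −10, giving (5, −8) and (−10, 7).

(−10, 7) and (5, −8)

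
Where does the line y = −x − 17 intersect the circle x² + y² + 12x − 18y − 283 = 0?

From the line, y = −x − 17. Substituting:
2x² + 64x + 312 = 0  ⟹  x² + 32x + 156 = 0
x = −6 or x = −26, giving (−6, −11) and (−26, 9).

(−26, 9) and (−6, −11)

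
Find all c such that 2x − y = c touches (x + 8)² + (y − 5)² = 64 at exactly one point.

c = −21 ± 8√5

For a tangent, require d(centre, line) = r = 8.
|2·(−8) − 1·5 − c| / √5 = 8
|c − (−21)| = 8√5.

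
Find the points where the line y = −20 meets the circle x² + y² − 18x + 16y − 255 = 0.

Express y = −20 and substitute into the circle:
x² − 18x − 175 = 0
x = 25 or x = −7, giving (25, −20) and (−7, −20).

(−7, −20) and (25, −20)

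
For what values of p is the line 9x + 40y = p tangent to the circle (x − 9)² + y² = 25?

p = −124 or p = 286

The line touches the circle iff its distance from (9, 0) is 5:
|9·9 + 40·0 − p| / √1681 = 5
|p − (81)| = 5·41, so p = 286 or p = −124.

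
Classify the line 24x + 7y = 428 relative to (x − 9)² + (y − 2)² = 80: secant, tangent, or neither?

Centre (9, 2), r² = 80. Distance² from centre to line = (−198)²/625 = 39204/625.
Since d² < r², the line cuts the circle twice.

secant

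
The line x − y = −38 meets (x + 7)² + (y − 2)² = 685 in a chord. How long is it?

23√2

Express y = x + 38 and substitute into the circle:
2x² + 86x + 660 = 0  ⟹  x² + 43x + 330 = 0
x = −10 or x = −33, giving (−10, 28) and (−33, 5).
Chord length = distance between (−10, 28) and (−33, 5) = √1058 = 23√2.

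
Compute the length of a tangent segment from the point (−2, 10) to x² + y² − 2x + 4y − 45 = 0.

With centre O = (1, −2), |OP|² = 153 and r² = 50.
By the tangent–radius right angle, tangent length = √(|PO|² − r²) = √103.

√103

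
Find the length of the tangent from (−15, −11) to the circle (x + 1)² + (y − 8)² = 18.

Centre (−1, 8), r² = 18. |PO|² = (−14)² + (−19)² = 557.
Power of the point: PT² = |PO|² − r² = 539, so PT = 7√11.

7√11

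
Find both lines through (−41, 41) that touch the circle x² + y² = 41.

Write the tangent as mx − y + (41 − m·(−41)) = 0 and set its distance from the centre to √41:
[m·(41) − (−41)]² = 41(m² + 1)
20m² + 41m + 20 = 0, so m = −4/5 or m = −5/4.
Through (−41, 41) these give 4x + 5y = 41 and 5x + 4y = −41.

4x + 5y = 41 and 5x + 4y = −41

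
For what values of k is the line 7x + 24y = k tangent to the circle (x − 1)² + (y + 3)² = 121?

k = −340 or k = 210

The line touches the circle iff its distance from (1, −3) is 11:
|7·1 + 24·(−3) − k| / √625 = 11
|k − (−65)| = 11·25, so k = 210 or k = −340.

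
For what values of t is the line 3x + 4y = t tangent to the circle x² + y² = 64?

The line touches the circle iff its distance from (0, 0) is 8:
|3·0 + 4·0 − t| / √25 = 8
|t| = 8·5, so t = 40 or t = −40.

t = −40 or t = 40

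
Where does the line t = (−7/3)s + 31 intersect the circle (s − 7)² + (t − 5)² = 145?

(6, 17) and (15, −4)

Substitute t = (93 − 7s)/3:
58s² − 1218s + 5220 = 0  ⟹  s² − 21s + 90 = 0
s = 15 or s = 6, giving (15, −4) and (6, 17).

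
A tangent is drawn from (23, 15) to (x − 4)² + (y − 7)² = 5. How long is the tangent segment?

2√105

With centre O = (4, 7), |OP|² = 425 and r² = 5.
The tangent meets the radius at right angles, so tangent² = |PO|² − r² = 425 − 5 = 420.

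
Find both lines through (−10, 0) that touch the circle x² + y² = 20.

x − 2y = −10 and x + 2y = −10

Write the tangent as mx − y + (0 − m·(−10)) = 0 and set its distance from the centre to 2√5:
(10m − (0))² = 20(m² + 1)
4m² − 1 = 0, so m = 1/2 or m = −1/2.
With m = 1/2: x − 2y = −10. With m = −1/2: x + 2y = −10.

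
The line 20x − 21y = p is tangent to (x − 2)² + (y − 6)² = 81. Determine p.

p = −347 or p = 175

The line touches the circle iff its distance from (2, 6) is 9:
|20·2 − 21·6 − p| / √841 = 9
|p − (−86)| = 9·29, so p = 175 or p = −347.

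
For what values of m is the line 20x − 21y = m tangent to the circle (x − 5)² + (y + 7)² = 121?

m = −72 or m = 566

For a tangent, require d(centre, line) = r = 11.
|20·5 − 21·(−7) − m| / √841 = 11
|m − (247)| = 11·29, so m = 566 or m = −72.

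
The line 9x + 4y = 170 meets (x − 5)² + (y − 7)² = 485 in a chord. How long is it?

The distance from (5, 7) to the line is 97/√97, and r² = 485.
Chord = 2√(r² − d²) = 2·√(388) = 4√97.

4√97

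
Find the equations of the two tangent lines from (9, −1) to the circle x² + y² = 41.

4x − 5y = 41 and 5x + 4y = 41

Let a tangent through (9, −1) have slope m. Its distance from (0, 0) must equal √41:
(−9m − (1))² = 41(m² + 1)
20m² + 9m − 20 = 0, so m = 4/5 or m = −5/4.
Through (9, −1) these give 4x − 5y = 41 and 5x + 4y = 41.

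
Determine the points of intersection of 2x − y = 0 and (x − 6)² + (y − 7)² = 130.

Substitute y = 2x:
5x² − 40x − 45 = 0  ⟹  x² − 8x − 9 = 0
x = 9 or x = −1, giving (9, 18) and (−1, −2).

(−1, −2) and (9, 18)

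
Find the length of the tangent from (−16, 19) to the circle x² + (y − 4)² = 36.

√445

Centre (0, 4), r² = 36. |PO|² = (−16)² + (15)² = 481.
By the tangent–radius right angle, tangent length = √(|PO|² − r²) = √445.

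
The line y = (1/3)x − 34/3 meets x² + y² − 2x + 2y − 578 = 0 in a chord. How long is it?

14√10

Substitute y = (−34 + x)/3:
10x² − 80x − 4250 = 0  ⟹  x² − 8x − 425 = 0
x = 25 or x = −17, giving (25, −3) and (−17, −17).
|(25, −3) − (−17, −17)| = √((42)² + (14)²) = 14√10.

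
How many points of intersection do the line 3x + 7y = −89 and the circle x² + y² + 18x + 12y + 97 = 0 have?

Centre (−9, −6), r² = 20. Distance² from centre to line = (20)²/58 = 200/29.
Since d² < r², the line cuts the circle twice.

2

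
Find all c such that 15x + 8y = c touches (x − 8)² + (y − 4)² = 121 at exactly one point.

Tangency holds when the distance from the centre (8, 4) to the line equals the radius 11:
|15·8 + 8·4 − c| / √289 = 11
|c − (152)| = 11·17, so c = 339 or c = −35.

c = −35 or c = 339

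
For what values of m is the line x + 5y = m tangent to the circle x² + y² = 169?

m = ±13√26

The line touches the circle iff its distance from (0, 0) is 13:
|1·0 + 5·0 − m| / √26 = 13
|m| = 13√26.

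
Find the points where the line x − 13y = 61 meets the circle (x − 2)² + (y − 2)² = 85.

(−4, −5) and (9, −4)

Express y = (−61 + x)/13 and substitute into the circle:
170x² − 850x − 6120 = 0  ⟹  x² − 5x − 36 = 0
x = 9 or x = −4, giving (9, −4) and (−4, −5).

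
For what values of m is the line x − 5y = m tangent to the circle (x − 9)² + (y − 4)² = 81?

The line touches the circle iff its distance from (9, 4) is 9:
|1·9 − 5·4 − m| / √26 = 9
|m − (−11)| = 9√26.

m = −11 ± 9√26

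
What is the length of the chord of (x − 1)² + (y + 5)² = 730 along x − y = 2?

38√2

The distance from (1, −5) to the line is 4/√2, and r² = 730.
Half the chord is √(r² − d²) = √(722), so the full chord is 38√2.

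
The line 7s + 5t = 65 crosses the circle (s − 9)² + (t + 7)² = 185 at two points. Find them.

(5, 6) and (20, −15)

Express t = (65 − 7s)/5 and substitute into the circle:
74s² − 1850s + 7400 = 0  ⟹  s² − 25s + 100 = 0
s = 20 or s = 5, giving (20, −15) and (5, 6).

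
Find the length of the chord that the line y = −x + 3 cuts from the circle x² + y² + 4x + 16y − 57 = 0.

Substitute y = −x + 3:
2x² − 18x = 0  ⟹  x² − 9x = 0
x = 9 or x = 0, giving (9, −6) and (0, 3).
Chord length = distance between (9, −6) and (0, 3) = √162 = 9√2.

9√2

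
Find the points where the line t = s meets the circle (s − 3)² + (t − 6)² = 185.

Express t = s and substitute into the circle:
2s² − 18s − 140 = 0  ⟹  s² − 9s − 70 = 0
s = 14 or s = −5, giving (14, 14) and (−5, −5).

(−5, −5) and (14, 14)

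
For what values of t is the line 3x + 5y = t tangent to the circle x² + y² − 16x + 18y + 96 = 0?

t = −21 ± 7√34

Tangency holds when the distance from the centre (8, −9) to the line equals the radius 7:
|3·8 + 5·(−9) − t| / √34 = 7
|t − (−21)| = 7√34.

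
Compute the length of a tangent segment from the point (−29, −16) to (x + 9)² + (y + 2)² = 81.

Centre (−9, −2), r² = 81. |PO|² = (−20)² + (−14)² = 596.
Power of the point: PT² = |PO|² − r² = 515, so PT = √515.

√515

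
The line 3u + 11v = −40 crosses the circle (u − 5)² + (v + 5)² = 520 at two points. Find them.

(−17, 1) and (27, −11)

From the line, v = (−40 − 3u)/11. Substituting:
130u² − 1300u − 59670 = 0  ⟹  u² − 10u − 459 = 0
u = 27 or u = −17, giving (27, −11) and (−17, 1).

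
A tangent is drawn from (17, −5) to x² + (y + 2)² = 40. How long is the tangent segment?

√258

The centre is (0, −2) and r = 2√10. The square of the distance from P to the centre is 289 + 9 = 298.
Power of the point: PT² = |PO|² − r² = 258, so PT = √258.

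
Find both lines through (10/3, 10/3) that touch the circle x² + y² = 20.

x + 2y = 10 and 2x + y = 10

Let a tangent through (10/3, 10/3) have slope m. Its distance from (0, 0) must equal 2√5:
[m·(−10/3) − (−10/3)]² = 20(m² + 1)
2m² + 5m + 2 = 0, so m = −1/2 or m = −2.
Through (10/3, 10/3) these give x + 2y = 10 and 2x + y = 10.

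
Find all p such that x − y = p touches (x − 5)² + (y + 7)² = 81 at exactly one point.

The line touches the circle iff its distance from (5, −7) is 9:
|1·5 − 1·(−7) − p| / √2 = 9
|p − (12)| = 9√2.

p = 12 ± 9√2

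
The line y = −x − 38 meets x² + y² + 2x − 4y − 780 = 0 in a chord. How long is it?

Centre (−1, 2), r² = 785. Perpendicular distance d from centre to line = |39| / √2 = 39/√2.
Chord = 2√(r² − d²) = 2·√(49/2) = 7√2.

7√2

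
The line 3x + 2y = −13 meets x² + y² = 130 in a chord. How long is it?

6√13

Substitute y = (−13 − 3x)/2:
13x² + 78x − 351 = 0  ⟹  x² + 6x − 27 = 0
x = 3 or x = −9, giving (3, −11) and (−9, 7).
Chord length = distance between (3, −11) and (−9, 7) = √468 = 6√13.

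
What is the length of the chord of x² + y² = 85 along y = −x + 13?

Centre (0, 0), r² = 85. Perpendicular distance d from centre to line = |−13| / √2 = 13/√2.
Half the chord is √(r² − d²) = √(1/2), so the full chord is √2.

√2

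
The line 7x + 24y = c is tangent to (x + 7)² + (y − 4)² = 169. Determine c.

c = −278 or c = 372

The line touches the circle iff its distance from (−7, 4) is 13:
|7·(−7) + 24·4 − c| / √625 = 13
|c − (47)| = 13·25, so c = 372 or c = −278.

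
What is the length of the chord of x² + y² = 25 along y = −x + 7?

Substitute y = −x + 7:
2x² − 14x + 24 = 0  ⟹  x² − 7x + 12 = 0
x = 4 or x = 3, giving (4, 3) and (3, 4).
|(4, 3) − (3, 4)| = √((1)² + (−1)²) = √2.

√2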